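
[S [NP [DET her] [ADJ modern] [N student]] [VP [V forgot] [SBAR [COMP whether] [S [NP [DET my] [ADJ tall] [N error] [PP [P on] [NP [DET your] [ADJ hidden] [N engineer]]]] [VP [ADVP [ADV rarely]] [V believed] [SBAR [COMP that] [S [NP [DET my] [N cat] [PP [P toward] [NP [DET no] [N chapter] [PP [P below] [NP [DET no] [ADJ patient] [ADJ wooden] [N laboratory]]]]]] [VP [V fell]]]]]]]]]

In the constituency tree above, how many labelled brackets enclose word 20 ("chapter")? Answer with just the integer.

11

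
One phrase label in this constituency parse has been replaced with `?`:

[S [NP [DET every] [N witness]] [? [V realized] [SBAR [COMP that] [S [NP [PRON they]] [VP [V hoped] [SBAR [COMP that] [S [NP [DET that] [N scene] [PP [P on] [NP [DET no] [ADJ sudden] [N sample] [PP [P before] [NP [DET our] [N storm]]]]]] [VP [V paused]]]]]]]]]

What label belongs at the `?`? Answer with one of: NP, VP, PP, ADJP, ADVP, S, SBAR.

A constituent whose immediate children are V 'realized', SBAR is a verb phrase: VP.

VP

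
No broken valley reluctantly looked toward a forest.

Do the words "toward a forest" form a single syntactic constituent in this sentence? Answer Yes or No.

Yes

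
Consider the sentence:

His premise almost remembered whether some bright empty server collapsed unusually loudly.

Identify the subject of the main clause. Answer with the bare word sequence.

The subject of the main clause is the NP immediately before the verb "remembered": "his premise".

his premise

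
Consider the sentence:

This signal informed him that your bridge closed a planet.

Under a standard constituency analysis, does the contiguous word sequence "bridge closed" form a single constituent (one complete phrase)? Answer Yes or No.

The sequence begins inside the noun phrase "your bridge" and ends inside the verb phrase "closed a planet"; it crosses a phrase boundary, so no single node in the tree spans exactly those words.

No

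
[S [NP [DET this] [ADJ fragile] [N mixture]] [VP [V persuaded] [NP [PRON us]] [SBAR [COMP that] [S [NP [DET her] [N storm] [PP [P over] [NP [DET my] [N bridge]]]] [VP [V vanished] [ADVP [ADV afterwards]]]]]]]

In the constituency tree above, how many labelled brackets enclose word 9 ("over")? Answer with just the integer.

The word sits inside P, which is inside PP, inside NP, inside S, inside SBAR, inside VP, inside S — 7 brackets in all.

7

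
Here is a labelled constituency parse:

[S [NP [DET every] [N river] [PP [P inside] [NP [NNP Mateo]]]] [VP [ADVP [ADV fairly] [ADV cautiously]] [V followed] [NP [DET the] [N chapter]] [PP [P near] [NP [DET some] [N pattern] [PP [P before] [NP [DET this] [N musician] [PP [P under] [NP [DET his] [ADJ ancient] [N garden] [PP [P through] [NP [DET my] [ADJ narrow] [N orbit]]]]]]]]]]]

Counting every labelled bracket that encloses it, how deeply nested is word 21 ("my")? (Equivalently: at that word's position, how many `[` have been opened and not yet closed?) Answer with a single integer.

11

The word sits inside DET, which is inside NP, inside PP, inside NP, inside PP, inside NP, inside PP, inside NP, inside PP, inside VP, inside S — 11 brackets in all.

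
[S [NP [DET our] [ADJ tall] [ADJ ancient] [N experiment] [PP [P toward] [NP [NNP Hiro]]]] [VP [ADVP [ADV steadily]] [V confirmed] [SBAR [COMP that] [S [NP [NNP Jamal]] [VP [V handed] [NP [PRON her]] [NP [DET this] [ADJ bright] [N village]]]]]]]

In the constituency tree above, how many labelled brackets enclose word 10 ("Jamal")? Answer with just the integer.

Path from the root down to the word: S → VP → SBAR → S → NP → NNP. That is 6 enclosing brackets.

6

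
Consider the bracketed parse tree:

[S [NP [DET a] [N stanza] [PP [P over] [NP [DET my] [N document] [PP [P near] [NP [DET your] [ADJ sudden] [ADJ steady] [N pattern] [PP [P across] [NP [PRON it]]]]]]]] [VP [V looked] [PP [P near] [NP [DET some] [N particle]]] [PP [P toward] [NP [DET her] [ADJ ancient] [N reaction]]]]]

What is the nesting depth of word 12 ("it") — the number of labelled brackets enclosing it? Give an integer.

Path from the root down to the word: S → NP → PP → NP → PP → NP → PP → NP → PRON. That is 9 enclosing brackets.

9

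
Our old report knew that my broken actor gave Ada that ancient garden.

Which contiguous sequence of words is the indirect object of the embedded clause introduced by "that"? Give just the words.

Ada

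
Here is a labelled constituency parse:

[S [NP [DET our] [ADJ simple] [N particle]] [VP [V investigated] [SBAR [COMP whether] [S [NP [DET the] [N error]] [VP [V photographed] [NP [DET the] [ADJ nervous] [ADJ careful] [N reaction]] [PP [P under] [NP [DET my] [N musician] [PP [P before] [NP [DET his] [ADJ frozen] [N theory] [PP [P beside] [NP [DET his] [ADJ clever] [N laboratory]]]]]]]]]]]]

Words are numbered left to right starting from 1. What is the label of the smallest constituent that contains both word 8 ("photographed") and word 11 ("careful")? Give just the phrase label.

VP

Both words fall inside [VP photographed the nervous careful reaction under my musician before his frozen theory beside his clever laboratory] (words 8–23), and no smaller constituent contains them both. Label: VP.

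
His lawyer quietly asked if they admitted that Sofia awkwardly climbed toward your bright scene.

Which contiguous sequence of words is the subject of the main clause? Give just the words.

his lawyer

In the main clause the verb is "asked"; the NP preceding it, "his lawyer", is the subject.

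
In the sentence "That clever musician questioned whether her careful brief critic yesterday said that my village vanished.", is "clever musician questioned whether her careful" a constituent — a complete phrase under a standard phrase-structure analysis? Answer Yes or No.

"clever" belongs to the noun phrase "that clever musician" while "careful" belongs to the verb phrase "questioned whether her careful brief critic yesterday said that my village vanished"; a span that runs across that boundary is not a single phrase.

No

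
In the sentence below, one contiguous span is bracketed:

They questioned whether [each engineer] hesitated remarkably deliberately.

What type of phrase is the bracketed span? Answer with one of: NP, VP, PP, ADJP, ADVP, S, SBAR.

The span is built around the noun "engineer" — a noun phrase (NP).

NP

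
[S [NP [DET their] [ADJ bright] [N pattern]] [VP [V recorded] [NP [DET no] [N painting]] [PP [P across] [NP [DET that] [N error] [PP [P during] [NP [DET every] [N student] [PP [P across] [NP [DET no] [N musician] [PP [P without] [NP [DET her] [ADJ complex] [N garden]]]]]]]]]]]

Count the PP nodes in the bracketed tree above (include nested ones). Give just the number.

4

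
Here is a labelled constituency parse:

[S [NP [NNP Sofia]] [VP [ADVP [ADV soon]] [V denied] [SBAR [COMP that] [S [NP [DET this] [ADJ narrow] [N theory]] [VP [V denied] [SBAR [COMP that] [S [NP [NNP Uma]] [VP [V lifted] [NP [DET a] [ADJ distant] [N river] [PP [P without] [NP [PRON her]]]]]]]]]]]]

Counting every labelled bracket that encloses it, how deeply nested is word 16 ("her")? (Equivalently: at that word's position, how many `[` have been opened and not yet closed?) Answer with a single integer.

12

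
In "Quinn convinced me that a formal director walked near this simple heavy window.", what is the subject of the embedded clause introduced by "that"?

"a formal director" is the NP that combines with the VP headed by "walked" to form the embedded clause introduced by "that" — the subject.

a formal director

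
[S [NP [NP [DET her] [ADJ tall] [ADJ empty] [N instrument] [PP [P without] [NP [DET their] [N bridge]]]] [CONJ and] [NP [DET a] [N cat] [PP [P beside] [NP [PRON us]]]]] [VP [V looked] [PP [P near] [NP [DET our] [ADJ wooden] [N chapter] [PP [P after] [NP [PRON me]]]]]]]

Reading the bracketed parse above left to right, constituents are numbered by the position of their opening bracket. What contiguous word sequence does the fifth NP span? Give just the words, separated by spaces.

us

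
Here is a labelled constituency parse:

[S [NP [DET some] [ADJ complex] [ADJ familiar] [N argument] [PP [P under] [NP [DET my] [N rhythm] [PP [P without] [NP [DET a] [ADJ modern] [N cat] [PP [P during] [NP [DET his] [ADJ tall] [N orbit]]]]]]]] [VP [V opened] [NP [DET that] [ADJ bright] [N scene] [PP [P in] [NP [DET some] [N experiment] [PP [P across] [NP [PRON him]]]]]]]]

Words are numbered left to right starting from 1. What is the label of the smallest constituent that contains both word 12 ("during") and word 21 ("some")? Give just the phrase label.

S

The smallest bracket enclosing both words is [S some complex familiar argument under my rhythm without a modern cat during his tall orbit opened that bright scene in some experiment across him], so the label is S.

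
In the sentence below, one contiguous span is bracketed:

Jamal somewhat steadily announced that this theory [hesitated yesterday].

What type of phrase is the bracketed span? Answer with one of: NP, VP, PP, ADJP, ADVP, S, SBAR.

The bracketed span "hesitated yesterday" is headed by "hesitated", making it a verb phrase (VP).

VP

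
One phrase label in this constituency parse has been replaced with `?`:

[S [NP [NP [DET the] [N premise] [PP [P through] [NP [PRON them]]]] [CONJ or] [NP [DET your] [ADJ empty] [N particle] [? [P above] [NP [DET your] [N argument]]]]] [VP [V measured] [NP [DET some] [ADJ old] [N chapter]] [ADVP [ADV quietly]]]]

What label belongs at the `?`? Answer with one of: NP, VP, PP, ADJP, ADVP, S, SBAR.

The `?` node immediately contains: P 'above', NP. That is the internal structure of a prepositional phrase, so the label is PP.

PP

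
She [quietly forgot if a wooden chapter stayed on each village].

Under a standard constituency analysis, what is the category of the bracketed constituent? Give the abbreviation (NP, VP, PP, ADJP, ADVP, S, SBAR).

The span is built around the verb "forgot" — a verb phrase (VP).

VP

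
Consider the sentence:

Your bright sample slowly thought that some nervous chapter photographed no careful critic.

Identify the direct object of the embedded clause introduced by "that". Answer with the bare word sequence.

no careful critic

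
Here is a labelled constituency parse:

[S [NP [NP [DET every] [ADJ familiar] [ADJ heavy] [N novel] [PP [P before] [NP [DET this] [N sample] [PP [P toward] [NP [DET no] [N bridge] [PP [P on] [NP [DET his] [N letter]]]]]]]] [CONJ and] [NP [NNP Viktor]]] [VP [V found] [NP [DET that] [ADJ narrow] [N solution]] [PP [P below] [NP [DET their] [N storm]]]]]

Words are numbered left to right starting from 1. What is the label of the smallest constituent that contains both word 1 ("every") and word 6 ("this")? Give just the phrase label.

NP

The smallest bracket enclosing both words is [NP every familiar heavy novel before this sample toward no bridge on his letter], so the label is NP.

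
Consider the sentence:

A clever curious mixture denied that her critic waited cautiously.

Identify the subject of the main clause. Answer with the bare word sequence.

a clever curious mixture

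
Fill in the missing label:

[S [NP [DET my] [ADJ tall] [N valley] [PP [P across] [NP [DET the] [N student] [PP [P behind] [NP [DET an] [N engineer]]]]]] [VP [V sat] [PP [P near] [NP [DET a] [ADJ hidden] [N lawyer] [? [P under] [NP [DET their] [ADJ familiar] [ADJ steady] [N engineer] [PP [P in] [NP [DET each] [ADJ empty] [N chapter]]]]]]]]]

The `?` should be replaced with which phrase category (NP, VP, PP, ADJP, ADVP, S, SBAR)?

PP

A constituent whose immediate children are P 'under', NP is a prepositional phrase: PP.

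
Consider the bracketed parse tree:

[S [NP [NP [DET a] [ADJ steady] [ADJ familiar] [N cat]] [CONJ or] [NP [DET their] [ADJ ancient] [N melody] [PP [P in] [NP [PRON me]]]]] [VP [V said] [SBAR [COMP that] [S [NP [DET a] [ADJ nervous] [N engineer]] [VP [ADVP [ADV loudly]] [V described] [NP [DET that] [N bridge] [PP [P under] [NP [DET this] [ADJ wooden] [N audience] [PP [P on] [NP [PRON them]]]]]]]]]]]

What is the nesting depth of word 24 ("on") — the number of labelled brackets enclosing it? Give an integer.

The word sits inside P, which is inside PP, inside NP, inside PP, inside NP, inside VP, inside S, inside SBAR, inside VP, inside S — 10 brackets in all.

10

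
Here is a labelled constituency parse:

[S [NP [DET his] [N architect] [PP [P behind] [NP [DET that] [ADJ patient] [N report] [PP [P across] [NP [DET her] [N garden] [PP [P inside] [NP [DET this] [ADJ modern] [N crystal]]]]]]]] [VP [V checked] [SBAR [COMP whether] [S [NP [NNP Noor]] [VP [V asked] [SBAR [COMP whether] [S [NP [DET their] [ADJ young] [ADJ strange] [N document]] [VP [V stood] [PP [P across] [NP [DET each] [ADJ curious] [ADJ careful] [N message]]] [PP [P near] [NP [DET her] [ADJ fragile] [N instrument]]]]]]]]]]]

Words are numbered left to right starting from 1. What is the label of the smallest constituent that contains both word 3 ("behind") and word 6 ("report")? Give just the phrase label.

PP

Both words fall inside [PP behind that patient report across her garden inside this modern crystal] (words 3–13), and no smaller constituent contains them both. Label: PP.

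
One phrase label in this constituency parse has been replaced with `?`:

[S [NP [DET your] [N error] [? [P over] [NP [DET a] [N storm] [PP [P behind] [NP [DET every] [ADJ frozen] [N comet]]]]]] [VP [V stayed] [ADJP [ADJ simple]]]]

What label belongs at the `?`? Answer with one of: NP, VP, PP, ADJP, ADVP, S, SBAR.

PP

A constituent whose immediate children are P 'over', NP is a prepositional phrase: PP.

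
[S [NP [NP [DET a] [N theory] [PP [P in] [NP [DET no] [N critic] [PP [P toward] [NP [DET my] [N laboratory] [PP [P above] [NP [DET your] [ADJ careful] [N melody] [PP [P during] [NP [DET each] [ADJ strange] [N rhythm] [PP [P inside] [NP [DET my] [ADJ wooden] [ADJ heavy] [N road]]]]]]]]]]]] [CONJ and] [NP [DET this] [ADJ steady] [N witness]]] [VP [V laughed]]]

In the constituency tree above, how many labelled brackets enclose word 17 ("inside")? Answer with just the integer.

13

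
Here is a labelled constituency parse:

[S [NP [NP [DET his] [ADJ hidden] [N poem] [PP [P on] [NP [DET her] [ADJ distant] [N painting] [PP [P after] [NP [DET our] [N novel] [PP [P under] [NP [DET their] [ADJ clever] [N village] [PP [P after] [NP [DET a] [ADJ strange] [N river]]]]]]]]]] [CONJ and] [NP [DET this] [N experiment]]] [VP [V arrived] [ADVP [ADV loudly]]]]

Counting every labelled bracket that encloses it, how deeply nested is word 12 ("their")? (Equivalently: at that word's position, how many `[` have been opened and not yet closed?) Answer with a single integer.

10

Path from the root down to the word: S → NP → NP → PP → NP → PP → NP → PP → NP → DET. That is 10 enclosing brackets.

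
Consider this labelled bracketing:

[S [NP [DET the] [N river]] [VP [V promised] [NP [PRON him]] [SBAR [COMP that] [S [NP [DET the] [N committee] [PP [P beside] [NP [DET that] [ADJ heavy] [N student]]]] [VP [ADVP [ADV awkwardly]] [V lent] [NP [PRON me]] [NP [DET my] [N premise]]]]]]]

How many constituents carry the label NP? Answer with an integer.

6

The NP constituents are: [NP the river]; [NP him]; [NP the committee beside that heavy student]; [NP that heavy student]; [NP me]; [NP my premise]. Total: 6.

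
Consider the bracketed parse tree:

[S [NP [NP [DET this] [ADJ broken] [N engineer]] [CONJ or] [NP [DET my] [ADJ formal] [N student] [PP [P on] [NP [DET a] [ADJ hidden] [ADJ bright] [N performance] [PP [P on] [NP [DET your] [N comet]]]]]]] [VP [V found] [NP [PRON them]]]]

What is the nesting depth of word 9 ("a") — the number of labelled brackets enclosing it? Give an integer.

6

Counting open brackets not yet closed at "a": [S [NP [NP [PP [NP [DET = 6.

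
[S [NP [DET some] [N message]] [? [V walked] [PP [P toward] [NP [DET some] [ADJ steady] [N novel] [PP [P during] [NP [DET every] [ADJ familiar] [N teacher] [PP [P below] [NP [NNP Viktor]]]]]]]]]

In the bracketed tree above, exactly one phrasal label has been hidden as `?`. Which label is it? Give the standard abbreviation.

VP

A constituent whose immediate children are V 'walked', PP is a verb phrase: VP.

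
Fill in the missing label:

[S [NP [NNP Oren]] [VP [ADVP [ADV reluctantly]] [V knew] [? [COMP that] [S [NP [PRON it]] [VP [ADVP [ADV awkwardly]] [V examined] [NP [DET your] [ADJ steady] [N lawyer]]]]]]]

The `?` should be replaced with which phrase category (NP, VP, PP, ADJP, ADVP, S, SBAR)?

A constituent whose immediate children are COMP 'that', S is a subordinate clause: SBAR.

SBAR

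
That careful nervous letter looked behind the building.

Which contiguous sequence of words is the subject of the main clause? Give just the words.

that careful nervous letter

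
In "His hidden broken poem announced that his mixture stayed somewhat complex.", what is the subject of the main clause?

his hidden broken poem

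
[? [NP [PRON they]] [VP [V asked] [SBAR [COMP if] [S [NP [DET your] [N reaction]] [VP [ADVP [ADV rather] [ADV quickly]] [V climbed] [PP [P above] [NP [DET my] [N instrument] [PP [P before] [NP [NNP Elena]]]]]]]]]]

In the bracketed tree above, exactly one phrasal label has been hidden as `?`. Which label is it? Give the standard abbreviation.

S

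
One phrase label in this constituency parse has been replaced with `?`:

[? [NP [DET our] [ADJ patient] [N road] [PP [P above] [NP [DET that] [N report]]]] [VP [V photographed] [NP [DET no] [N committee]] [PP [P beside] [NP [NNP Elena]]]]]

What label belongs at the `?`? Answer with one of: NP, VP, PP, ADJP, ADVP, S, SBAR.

S

A constituent whose immediate children are NP, VP is a clause: S.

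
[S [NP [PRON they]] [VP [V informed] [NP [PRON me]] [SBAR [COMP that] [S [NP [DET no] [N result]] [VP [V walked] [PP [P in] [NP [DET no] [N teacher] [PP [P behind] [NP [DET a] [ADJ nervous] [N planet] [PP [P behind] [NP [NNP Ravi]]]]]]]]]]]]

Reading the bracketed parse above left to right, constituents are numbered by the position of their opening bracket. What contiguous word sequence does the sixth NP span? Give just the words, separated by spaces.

Opening `[NP` markers occur at word positions 1, 3, 5, 9, 12, 16; the sixth of these opens the constituent [NP Ravi].

Ravi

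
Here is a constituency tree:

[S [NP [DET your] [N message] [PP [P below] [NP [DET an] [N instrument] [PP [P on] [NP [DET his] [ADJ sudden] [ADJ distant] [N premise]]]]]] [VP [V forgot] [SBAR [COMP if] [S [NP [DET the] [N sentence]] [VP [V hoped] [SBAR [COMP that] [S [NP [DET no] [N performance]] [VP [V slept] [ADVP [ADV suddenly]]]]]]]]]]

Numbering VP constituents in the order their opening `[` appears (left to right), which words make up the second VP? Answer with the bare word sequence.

hoped that no performance slept suddenly

The VP opening brackets appear, in order, over: "forgot if the sentence hoped that no performance slept suddenly"; "hoped that no performance slept suddenly"; "slept suddenly". The second one spans "hoped that no performance slept suddenly".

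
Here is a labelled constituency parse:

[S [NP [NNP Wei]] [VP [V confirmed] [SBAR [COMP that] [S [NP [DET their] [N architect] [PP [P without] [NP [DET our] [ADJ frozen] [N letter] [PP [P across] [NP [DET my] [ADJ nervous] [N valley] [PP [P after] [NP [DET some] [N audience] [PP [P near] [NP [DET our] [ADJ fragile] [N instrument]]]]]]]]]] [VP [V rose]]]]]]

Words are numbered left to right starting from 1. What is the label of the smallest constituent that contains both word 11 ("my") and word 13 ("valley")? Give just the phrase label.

NP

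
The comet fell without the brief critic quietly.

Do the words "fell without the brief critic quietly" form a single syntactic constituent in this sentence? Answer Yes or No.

Yes

"fell without the brief critic quietly" is exactly the verb phrase [VP fell without the brief critic quietly], a complete constituent.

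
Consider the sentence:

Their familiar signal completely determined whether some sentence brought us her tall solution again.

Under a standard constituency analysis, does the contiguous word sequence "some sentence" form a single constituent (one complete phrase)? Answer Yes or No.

The sequence corresponds to a single NP node — the noun phrase "some sentence".

Yes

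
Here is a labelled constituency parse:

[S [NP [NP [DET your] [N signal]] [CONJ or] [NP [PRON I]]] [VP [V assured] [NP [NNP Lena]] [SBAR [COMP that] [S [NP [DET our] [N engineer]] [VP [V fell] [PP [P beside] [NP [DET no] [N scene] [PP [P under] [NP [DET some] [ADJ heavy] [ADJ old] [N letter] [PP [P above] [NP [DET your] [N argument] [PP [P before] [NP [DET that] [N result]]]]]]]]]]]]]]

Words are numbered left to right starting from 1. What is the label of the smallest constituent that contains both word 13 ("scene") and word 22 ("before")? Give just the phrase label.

NP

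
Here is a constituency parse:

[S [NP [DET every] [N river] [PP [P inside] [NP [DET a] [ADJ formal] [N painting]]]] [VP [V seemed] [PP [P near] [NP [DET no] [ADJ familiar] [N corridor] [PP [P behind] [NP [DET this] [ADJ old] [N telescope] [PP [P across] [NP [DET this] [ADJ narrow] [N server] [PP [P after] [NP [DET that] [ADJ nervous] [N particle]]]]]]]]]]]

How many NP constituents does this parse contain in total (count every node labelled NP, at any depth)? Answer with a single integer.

Listing each NP by its span: [NP every river inside a formal painting]; [NP a formal painting]; [NP no familiar corridor behind this old telescope across this narrow server after that nervous particle]; [NP this old telescope across this narrow server after that nervous particle]; [NP this narrow server after that nervous particle]; [NP that nervous particle] — that makes 6.

6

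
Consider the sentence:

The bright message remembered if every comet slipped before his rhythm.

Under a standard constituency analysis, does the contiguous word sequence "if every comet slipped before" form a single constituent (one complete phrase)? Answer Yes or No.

The sequence begins inside the complementizer "if" and ends inside the clause "every comet slipped before his rhythm"; it crosses a phrase boundary, so no single node in the tree spans exactly those words.

No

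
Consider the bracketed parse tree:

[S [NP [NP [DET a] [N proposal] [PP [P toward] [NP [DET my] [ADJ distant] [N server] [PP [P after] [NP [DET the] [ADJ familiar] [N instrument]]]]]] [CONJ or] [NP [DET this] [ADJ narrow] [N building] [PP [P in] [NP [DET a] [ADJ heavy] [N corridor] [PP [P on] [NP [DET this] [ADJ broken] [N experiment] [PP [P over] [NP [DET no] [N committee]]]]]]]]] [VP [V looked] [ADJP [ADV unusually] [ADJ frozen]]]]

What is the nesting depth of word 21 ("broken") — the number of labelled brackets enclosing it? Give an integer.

Path from the root down to the word: S → NP → NP → PP → NP → PP → NP → ADJ. That is 8 enclosing brackets.

8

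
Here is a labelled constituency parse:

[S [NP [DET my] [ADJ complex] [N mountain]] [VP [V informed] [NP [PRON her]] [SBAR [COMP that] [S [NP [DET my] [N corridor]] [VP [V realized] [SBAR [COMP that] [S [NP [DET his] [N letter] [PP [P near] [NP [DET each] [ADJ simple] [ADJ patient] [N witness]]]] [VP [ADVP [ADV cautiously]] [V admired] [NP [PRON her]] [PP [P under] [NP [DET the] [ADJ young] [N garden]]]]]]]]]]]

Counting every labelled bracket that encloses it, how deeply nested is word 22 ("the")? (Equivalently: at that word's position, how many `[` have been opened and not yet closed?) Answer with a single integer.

11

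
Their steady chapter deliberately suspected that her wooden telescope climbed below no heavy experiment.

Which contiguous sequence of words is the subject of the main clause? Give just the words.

their steady chapter

"their steady chapter" is the NP that combines with the VP headed by "suspected" to form the main clause — the subject.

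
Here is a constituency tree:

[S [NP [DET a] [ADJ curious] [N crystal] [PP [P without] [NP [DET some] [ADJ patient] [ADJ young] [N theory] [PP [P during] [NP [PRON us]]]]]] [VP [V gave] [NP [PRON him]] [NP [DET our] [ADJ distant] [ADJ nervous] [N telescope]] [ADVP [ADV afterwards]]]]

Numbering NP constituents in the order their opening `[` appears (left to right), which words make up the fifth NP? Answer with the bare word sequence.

our distant nervous telescope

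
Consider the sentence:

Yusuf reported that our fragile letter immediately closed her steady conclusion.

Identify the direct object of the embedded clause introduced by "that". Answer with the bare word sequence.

her steady conclusion

"closed" heads the VP of the embedded clause introduced by "that", and "her steady conclusion" is its direct object.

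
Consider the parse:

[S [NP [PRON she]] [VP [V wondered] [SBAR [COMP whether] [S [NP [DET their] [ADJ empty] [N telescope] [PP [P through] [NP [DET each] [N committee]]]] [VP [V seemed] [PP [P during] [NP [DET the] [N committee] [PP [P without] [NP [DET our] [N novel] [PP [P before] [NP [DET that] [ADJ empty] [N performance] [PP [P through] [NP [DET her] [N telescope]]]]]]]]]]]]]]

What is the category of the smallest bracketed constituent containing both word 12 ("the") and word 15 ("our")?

The smallest bracket enclosing both words is [NP the committee without our novel before that empty performance through her telescope], so the label is NP.

NP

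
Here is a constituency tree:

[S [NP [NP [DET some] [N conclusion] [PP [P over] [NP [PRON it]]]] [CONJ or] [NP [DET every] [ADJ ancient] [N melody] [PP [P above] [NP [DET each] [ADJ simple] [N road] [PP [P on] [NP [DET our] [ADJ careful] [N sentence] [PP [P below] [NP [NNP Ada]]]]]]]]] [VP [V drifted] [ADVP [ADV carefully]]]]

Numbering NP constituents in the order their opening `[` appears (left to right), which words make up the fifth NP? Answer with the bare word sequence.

In left-to-right order the NP constituents are "some conclusion over it or every ancient melody above each simple road on our careful sentence below Ada"; "some conclusion over it"; "it"; "every ancient melody above each simple road on our careful sentence below Ada"; "each simple road on our careful sentence below Ada"; "our careful sentence below Ada"; "Ada". Number 5 is "each simple road on our careful sentence below Ada".

each simple road on our careful sentence below Ada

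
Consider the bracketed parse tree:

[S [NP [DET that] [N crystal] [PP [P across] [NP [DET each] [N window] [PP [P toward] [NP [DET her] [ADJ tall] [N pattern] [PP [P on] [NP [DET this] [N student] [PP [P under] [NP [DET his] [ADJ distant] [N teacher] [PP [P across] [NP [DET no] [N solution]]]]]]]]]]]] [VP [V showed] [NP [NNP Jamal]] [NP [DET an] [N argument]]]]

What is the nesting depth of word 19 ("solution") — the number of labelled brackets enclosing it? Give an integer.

Counting open brackets not yet closed at "solution": [S [NP [PP [NP [PP [NP [PP [NP [PP [NP [PP [NP [N = 13.

13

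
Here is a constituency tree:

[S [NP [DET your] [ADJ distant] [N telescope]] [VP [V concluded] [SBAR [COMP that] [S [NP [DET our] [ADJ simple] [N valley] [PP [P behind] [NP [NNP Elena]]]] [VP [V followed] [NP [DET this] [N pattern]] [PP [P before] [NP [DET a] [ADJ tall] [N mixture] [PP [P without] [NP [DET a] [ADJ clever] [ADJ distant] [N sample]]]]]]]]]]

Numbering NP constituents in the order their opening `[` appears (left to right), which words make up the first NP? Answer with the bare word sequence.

The NP opening brackets appear, in order, over: "your distant telescope"; "our simple valley behind Elena"; "Elena"; "this pattern"; "a tall mixture without a clever distant sample"; "a clever distant sample". The first one spans "your distant telescope".

your distant telescope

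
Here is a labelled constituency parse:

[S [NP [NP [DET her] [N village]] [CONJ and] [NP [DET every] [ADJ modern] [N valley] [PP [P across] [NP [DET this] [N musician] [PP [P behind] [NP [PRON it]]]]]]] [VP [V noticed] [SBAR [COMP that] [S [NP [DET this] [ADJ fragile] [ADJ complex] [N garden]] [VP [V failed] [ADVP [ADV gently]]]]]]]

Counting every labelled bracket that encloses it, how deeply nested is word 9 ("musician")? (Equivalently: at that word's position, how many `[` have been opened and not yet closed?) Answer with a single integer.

6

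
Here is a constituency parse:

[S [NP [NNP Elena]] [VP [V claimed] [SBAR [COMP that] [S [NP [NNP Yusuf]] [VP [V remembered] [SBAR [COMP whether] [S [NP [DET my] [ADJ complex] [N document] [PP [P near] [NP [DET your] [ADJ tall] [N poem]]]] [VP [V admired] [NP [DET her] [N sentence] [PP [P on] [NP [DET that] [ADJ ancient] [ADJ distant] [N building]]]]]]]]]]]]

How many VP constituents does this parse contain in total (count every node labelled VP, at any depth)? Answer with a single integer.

3

Scanning left to right, an opening `[VP` appears at word positions 2, 5, 14 — 3 in total.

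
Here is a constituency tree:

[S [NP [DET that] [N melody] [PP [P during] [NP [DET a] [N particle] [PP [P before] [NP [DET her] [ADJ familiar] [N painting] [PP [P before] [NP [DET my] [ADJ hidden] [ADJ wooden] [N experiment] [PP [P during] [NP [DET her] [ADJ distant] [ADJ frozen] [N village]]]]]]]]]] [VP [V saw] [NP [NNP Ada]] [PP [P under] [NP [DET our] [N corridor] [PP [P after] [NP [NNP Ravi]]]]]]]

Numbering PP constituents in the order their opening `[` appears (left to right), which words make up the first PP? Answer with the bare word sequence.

during a particle before her familiar painting before my hidden wooden experiment during her distant frozen village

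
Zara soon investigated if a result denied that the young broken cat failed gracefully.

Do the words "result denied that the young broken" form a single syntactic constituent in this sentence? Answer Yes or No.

The sequence begins inside the noun phrase "a result" and ends inside the verb phrase "denied that the young broken cat failed gracefully"; it crosses a phrase boundary, so no single node in the tree spans exactly those words.

No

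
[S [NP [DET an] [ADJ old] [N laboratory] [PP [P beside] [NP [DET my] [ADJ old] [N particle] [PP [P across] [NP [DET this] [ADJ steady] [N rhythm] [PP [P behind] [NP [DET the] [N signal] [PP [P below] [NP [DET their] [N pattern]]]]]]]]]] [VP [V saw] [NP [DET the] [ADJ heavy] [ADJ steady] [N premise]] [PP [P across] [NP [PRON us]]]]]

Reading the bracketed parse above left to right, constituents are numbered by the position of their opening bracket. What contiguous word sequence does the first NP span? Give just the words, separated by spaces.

Opening `[NP` markers occur at word positions 1, 5, 9, 13, 16, 19, 24; the first of these opens the constituent [NP an old laboratory beside my old particle across this steady rhythm behind the signal below their pattern].

an old laboratory beside my old particle across this steady rhythm behind the signal below their pattern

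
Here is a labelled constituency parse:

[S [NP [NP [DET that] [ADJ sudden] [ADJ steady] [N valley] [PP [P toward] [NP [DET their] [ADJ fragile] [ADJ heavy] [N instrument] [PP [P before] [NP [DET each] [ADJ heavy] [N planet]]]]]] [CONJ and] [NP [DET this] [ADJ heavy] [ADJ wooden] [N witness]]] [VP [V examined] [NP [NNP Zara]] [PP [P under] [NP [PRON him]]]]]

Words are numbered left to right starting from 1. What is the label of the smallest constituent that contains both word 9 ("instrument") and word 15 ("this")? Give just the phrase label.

NP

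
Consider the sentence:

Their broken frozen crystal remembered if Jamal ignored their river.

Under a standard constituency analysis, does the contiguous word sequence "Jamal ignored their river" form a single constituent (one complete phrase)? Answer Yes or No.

Yes

"Jamal ignored their river" is exactly the clause [S Jamal ignored their river], a complete constituent.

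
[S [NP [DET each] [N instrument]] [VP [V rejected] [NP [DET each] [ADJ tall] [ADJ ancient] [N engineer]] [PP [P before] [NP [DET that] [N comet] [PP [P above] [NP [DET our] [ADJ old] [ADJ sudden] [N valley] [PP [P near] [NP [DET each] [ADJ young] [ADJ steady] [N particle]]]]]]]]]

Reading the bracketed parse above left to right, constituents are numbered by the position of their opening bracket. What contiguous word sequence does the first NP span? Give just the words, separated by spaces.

each instrument

The NP opening brackets appear, in order, over: "each instrument"; "each tall ancient engineer"; "that comet above our old sudden valley near each young steady particle"; "our old sudden valley near each young steady particle"; "each young steady particle". The first one spans "each instrument".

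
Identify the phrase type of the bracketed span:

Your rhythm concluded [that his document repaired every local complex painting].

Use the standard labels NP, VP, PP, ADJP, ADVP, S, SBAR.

SBAR

The span is built around the complementizer "that" — a subordinate clause (SBAR).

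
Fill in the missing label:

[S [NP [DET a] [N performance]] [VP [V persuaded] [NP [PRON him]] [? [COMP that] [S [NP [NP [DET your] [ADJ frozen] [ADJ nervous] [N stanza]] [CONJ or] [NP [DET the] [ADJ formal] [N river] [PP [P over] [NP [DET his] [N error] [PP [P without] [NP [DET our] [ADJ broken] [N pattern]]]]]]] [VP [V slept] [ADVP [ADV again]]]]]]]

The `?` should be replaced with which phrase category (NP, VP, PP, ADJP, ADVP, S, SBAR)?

Looking at what the `?` directly dominates — COMP 'that', S — this is a subordinate clause (SBAR).

SBAR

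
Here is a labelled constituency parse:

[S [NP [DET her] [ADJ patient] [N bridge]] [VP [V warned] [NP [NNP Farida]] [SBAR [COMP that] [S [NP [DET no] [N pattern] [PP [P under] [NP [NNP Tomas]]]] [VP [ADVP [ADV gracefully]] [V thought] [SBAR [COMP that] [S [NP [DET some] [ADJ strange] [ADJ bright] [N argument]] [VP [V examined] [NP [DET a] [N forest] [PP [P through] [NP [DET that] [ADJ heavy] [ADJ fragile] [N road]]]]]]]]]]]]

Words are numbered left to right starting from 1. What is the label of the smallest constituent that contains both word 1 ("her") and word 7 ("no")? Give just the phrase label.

S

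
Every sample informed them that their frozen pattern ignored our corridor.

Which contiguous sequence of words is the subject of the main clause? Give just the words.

every sample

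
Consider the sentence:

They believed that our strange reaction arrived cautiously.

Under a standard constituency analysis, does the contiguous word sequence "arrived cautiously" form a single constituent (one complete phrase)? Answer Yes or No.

Yes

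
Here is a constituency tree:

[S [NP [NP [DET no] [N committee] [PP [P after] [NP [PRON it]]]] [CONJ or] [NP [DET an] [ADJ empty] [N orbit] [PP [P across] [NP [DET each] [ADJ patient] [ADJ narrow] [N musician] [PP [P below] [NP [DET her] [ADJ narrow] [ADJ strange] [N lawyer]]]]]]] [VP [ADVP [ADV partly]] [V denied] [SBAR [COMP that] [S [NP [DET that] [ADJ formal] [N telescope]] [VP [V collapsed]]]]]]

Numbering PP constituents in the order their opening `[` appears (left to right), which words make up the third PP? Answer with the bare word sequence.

below her narrow strange lawyer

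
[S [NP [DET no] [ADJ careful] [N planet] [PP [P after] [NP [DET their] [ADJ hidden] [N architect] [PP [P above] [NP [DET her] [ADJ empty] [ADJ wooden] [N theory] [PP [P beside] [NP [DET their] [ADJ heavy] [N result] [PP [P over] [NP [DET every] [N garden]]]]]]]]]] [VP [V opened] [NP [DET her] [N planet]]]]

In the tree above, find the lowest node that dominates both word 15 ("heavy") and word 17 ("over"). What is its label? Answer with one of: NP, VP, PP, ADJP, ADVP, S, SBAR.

NP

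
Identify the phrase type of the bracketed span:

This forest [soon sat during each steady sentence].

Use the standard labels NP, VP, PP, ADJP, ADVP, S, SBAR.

VP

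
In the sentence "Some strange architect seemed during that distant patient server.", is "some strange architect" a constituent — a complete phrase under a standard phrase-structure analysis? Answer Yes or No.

Yes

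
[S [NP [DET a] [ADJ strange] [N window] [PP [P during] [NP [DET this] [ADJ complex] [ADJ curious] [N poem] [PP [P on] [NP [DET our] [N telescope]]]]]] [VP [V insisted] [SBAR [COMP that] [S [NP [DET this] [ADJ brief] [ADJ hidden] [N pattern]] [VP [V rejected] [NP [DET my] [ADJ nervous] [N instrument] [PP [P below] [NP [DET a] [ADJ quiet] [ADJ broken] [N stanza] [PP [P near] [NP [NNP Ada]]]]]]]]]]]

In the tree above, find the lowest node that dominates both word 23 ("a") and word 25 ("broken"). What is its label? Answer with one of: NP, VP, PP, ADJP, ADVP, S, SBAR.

NP

Word 23 lies under S → VP → SBAR → S → VP → NP → PP → NP → DET; word 25 lies under S → VP → SBAR → S → VP → NP → PP → NP → ADJ. The lowest shared node is the NP.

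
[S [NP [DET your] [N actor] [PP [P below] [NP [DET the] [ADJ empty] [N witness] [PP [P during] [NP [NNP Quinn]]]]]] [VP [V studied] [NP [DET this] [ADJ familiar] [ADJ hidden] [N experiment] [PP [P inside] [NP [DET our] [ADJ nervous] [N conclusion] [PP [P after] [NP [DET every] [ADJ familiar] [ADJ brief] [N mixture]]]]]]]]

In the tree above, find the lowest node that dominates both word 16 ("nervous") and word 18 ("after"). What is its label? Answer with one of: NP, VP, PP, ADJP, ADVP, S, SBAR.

NP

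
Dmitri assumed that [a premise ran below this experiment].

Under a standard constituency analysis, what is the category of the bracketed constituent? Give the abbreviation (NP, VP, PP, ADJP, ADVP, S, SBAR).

"ran" is the head of the bracketed span, so the span is a clause: S.

S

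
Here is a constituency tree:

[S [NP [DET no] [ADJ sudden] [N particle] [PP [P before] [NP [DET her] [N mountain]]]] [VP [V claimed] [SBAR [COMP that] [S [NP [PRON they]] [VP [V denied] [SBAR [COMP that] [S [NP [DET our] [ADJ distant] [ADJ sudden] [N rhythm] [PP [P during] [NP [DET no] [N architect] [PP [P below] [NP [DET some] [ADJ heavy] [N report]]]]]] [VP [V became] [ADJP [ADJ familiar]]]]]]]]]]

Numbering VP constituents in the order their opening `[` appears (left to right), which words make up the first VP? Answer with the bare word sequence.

claimed that they denied that our distant sudden rhythm during no architect below some heavy report became familiar

The VP opening brackets appear, in order, over: "claimed that they denied that our distant sudden rhythm during no architect below some heavy report became familiar"; "denied that our distant sudden rhythm during no architect below some heavy report became familiar"; "became familiar". The first one spans "claimed that they denied that our distant sudden rhythm during no architect below some heavy report became familiar".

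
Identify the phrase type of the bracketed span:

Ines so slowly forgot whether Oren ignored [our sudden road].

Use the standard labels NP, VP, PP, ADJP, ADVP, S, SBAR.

NP

The span is built around the noun "road" — a noun phrase (NP).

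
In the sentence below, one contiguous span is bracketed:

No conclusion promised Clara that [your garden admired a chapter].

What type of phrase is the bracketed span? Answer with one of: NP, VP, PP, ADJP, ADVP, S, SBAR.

S

The bracketed span "your garden admired a chapter" is headed by "admired", making it a clause (S).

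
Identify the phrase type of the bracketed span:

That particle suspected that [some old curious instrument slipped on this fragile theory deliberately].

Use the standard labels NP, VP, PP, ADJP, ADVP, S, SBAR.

S

The bracketed span "some old curious instrument slipped on this fragile theory deliberately" is headed by "slipped", making it a clause (S).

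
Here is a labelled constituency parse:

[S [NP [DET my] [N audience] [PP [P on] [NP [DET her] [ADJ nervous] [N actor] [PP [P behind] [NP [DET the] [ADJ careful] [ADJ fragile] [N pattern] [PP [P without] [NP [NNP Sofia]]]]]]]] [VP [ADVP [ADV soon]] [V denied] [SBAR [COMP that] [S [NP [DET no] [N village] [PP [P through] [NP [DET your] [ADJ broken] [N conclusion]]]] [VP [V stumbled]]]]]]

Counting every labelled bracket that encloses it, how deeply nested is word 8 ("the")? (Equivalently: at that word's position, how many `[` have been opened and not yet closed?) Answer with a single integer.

7

Path from the root down to the word: S → NP → PP → NP → PP → NP → DET. That is 7 enclosing brackets.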